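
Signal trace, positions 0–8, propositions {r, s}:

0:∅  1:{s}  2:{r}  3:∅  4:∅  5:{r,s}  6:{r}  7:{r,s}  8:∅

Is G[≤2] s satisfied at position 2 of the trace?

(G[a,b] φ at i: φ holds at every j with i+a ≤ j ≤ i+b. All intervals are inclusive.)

Check s at every j in [2,4]:
  j=2: false
  j=3: false
  j=4: false
Fails at j=2 → formula fails.

No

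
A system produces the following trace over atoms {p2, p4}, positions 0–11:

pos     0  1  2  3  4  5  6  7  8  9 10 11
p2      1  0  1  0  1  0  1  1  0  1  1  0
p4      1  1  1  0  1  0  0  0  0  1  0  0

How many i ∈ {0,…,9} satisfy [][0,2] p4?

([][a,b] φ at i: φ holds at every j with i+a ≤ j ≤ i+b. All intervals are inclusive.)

Evaluate at each i in [0,9]:
  i=0: ✓ (all of [0,2])
  i=1: ✗ (fails at j=3)
  i=2: ✗ (fails at j=3)
  i=3: ✗ (fails at j=3)
  i=4: ✗ (fails at j=5)
  i=5: ✗ (fails at j=5)
  i=6: ✗ (fails at j=6)
  i=7: ✗ (fails at j=7)
  i=8: ✗ (fails at j=8)
  i=9: ✗ (fails at j=10)
Positions where it holds: {0} → 1.

1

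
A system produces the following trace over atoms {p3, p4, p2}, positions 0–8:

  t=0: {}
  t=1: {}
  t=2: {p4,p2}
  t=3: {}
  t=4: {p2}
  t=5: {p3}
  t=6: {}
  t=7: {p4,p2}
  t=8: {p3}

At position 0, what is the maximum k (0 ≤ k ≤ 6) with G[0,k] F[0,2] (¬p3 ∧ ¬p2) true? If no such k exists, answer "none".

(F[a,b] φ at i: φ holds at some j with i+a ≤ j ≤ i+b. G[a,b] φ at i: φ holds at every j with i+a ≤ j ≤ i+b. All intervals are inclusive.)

F[0,2] (¬p3 ∧ ¬p2) must hold from j=0 onward; find where it first fails.
  j=0: holds
  j=1: holds
  j=2: holds
  j=3: holds
  j=4: holds
  j=5: holds
  j=6: holds
Holds through j=6; largest k = 6.

6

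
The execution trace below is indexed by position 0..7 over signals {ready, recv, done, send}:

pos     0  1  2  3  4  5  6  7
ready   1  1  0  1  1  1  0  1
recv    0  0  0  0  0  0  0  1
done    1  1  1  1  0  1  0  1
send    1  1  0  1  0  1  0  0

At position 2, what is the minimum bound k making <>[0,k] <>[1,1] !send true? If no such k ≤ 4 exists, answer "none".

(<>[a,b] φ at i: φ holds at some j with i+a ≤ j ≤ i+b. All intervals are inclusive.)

Scan j = 2,3,… for <>[1,1] !send:
  j=2: fails
  j=3: holds
First hit at j=3, so smallest k = 3-2 = 1.

1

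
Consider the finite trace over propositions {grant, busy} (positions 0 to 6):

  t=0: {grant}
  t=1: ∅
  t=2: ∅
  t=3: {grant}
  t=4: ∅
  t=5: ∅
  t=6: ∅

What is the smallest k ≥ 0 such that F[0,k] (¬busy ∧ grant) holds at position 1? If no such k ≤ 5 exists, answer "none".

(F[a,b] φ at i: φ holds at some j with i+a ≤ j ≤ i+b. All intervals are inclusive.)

Scan j = 1,2,… for (¬busy ∧ grant):
  j=1: fails
  j=2: fails
  j=3: holds
First hit at j=3, so smallest k = 3-1 = 2.

2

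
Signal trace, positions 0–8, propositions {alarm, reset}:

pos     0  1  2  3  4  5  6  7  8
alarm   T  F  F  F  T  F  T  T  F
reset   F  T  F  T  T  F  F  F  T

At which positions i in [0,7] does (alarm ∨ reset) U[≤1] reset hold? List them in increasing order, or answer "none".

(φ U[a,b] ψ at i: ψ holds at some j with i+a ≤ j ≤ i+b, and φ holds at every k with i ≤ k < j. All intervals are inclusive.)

0, 1, 3, 4, 7

Evaluate at each i in [0,7]:
  i=0: ✓ (rhs at j=1; lhs holds on [0,0])
  i=1: ✓ (rhs at j=1)
  i=2: ✗ (lhs fails at k=2 before rhs at j=3)
  i=3: ✓ (rhs at j=3)
  i=4: ✓ (rhs at j=4)
  i=5: ✗ (no rhs in [5,6])
  i=6: ✗ (no rhs in [6,7])
  i=7: ✓ (rhs at j=8; lhs holds on [7,7])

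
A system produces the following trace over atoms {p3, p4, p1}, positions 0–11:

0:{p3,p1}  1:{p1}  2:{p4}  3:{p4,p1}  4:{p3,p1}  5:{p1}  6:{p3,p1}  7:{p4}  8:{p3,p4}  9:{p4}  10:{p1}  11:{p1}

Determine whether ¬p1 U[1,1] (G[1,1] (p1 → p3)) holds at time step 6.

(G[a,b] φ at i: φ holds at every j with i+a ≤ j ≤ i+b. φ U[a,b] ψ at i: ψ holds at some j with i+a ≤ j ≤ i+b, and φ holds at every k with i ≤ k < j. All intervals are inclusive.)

Does not hold

Need some j in [7,7] with G[1,1] (p1 → p3), and ¬p1 at every k in [6,j-1].
  j=7: G[1,1] (p1 → p3) holds, but ¬p1 fails at k=6 → not this j.
No j in the window works → until fails.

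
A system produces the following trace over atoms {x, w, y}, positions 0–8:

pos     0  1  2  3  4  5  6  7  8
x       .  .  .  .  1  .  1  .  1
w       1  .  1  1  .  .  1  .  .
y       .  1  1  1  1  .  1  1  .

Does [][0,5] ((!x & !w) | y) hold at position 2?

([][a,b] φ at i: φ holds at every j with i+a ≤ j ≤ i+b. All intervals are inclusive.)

Yes

Check ((!x & !w) | y) at every j in [2,7]:
  j=2: true
  j=3: true
  j=4: true
  j=5: true
  j=6: true
  j=7: true
All positions satisfy it → formula holds.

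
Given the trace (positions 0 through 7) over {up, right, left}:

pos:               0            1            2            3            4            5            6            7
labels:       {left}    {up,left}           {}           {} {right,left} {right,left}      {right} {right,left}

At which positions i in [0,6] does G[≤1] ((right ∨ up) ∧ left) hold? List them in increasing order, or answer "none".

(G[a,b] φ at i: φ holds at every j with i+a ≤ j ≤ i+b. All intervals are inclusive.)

4

Evaluate at each i in [0,6]:
  i=0: ✗ (fails at j=0)
  i=1: ✗ (fails at j=2)
  i=2: ✗ (fails at j=2)
  i=3: ✗ (fails at j=3)
  i=4: ✓ (all of [4,5])
  i=5: ✗ (fails at j=6)
  i=6: ✗ (fails at j=6)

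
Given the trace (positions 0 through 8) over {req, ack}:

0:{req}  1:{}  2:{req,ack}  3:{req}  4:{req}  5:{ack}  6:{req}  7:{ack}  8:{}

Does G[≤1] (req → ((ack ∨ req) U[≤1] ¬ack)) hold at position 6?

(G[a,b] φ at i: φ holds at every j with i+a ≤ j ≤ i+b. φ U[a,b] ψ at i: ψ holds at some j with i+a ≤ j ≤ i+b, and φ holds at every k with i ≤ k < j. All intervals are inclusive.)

True

Check (req → ((ack ∨ req) U[≤1] ¬ack)) at every j in [6,7]:
  j=6: antecedent true; consequent holds → ✓
  j=7: antecedent false → ✓
All positions satisfy it → formula holds.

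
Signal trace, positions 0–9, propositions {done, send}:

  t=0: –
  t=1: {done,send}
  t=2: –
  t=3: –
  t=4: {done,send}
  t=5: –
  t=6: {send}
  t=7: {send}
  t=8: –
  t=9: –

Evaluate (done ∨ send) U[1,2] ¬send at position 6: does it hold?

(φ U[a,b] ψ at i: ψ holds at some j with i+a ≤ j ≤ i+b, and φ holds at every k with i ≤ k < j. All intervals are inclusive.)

Holds

Need some j in [7,8] with ¬send, and (done ∨ send) at every k in [6,j-1].
  j=7: ¬send false.
  j=8: ¬send holds; (done ∨ send) holds at every k in [6,7] → satisfied.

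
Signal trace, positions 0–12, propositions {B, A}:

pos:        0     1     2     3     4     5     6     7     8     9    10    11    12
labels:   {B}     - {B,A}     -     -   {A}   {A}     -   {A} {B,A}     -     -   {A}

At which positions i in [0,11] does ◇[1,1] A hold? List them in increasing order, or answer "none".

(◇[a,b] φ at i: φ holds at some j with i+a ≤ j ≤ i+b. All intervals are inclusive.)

Evaluate at each i in [0,11]:
  i=0: ✗ (none in [1,1])
  i=1: ✓ (witness j=2)
  i=2: ✗ (none in [3,3])
  i=3: ✗ (none in [4,4])
  i=4: ✓ (witness j=5)
  i=5: ✓ (witness j=6)
  i=6: ✗ (none in [7,7])
  i=7: ✓ (witness j=8)
  i=8: ✓ (witness j=9)
  i=9: ✗ (none in [10,10])
  i=10: ✗ (none in [11,11])
  i=11: ✓ (witness j=12)

1, 4, 5, 7, 8, 11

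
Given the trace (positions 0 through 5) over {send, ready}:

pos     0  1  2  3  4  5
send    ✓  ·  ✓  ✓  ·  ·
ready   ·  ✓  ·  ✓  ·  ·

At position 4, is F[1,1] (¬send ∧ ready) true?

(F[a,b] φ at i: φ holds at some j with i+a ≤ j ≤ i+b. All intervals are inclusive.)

Does not hold

Check (¬send ∧ ready) at each j in [5,5]:
  j=5: false
No position in the window satisfies it → formula fails.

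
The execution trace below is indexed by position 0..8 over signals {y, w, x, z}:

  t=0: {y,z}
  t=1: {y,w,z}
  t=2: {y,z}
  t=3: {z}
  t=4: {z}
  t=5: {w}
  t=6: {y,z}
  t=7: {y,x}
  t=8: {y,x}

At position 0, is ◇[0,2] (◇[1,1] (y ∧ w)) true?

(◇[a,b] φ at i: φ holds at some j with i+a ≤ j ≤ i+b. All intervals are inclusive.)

Yes

Check ◇[1,1] (y ∧ w) at each j in [0,2]:
  j=0: holds (witness at 1)
  j=1: fails (none in [2,2])
  j=2: fails (none in [3,3])
Found at j=0 → formula holds.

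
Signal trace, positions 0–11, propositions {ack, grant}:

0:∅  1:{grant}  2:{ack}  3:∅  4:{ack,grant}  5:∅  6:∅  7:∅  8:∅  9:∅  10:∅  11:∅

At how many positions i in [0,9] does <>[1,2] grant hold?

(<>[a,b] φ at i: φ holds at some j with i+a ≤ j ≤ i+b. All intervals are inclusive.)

Evaluate at each i in [0,9]:
  i=0: ✓ (witness j=1)
  i=1: ✗ (none in [2,3])
  i=2: ✓ (witness j=4)
  i=3: ✓ (witness j=4)
  i=4: ✗ (none in [5,6])
  i=5: ✗ (none in [6,7])
  i=6: ✗ (none in [7,8])
  i=7: ✗ (none in [8,9])
  i=8: ✗ (none in [9,10])
  i=9: ✗ (none in [10,11])
Positions where it holds: {0, 2, 3} → 3.

3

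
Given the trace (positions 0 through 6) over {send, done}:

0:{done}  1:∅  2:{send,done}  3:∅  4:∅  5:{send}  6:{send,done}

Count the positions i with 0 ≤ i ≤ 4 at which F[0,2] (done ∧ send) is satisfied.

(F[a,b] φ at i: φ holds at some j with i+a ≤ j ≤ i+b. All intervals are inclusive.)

4

Evaluate at each i in [0,4]:
  i=0: ✓ (witness j=2)
  i=1: ✓ (witness j=2)
  i=2: ✓ (witness j=2)
  i=3: ✗ (none in [3,5])
  i=4: ✓ (witness j=6)
Positions where it holds: {0, 1, 2, 4} → 4.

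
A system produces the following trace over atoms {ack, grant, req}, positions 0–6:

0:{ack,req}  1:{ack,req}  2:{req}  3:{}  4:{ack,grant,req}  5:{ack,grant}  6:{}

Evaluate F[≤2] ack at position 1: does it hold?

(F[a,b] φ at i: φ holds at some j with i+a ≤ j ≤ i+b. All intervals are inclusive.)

Check ack at each j in [1,3]:
  j=1: true
  j=2: false
  j=3: false
Found at j=1 → formula holds.

Holds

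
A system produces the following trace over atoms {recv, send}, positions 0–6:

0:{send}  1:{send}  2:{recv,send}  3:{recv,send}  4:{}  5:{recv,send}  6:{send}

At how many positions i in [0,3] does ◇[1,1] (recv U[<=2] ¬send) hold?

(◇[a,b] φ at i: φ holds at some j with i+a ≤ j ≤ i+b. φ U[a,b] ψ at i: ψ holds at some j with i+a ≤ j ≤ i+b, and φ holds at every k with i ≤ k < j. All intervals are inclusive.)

Evaluate at each i in [0,3]:
  i=0: ✗ (none in [1,1])
  i=1: ✓ (witness j=2)
  i=2: ✓ (witness j=3)
  i=3: ✓ (witness j=4)
Positions where it holds: {1, 2, 3} → 3.

3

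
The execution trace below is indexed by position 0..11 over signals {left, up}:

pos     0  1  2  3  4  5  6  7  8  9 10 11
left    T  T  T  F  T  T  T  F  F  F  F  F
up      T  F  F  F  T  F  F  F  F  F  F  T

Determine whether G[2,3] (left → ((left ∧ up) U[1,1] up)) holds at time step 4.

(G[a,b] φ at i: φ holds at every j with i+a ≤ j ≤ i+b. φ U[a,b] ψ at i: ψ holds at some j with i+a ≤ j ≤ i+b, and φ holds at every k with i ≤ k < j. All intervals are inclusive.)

Check (left → ((left ∧ up) U[1,1] up)) at every j in [6,7]:
  j=6: antecedent true; consequent fails → ✗
  j=7: antecedent false → ✓
Fails at j=6 → formula fails.

Does not hold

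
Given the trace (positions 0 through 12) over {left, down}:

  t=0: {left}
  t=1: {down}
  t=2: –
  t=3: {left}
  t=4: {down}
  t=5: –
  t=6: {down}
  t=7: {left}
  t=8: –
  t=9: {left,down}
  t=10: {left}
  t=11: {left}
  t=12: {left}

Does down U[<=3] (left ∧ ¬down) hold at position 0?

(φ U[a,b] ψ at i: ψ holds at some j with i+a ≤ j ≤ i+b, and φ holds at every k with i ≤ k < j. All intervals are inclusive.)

Need some j in [0,3] with (left ∧ ¬down), and down at every k in [0,j-1].
  j=0: (left ∧ ¬down) holds; no prefix to check → satisfied.

True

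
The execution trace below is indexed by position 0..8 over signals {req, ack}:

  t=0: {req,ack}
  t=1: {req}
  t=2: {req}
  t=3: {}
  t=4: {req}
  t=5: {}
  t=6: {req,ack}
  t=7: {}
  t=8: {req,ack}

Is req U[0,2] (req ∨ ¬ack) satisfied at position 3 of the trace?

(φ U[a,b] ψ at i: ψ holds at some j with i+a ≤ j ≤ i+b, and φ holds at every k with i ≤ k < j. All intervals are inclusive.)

Yes

Need some j in [3,5] with (req ∨ ¬ack), and req at every k in [3,j-1].
  j=3: (req ∨ ¬ack) holds; no prefix to check → satisfied.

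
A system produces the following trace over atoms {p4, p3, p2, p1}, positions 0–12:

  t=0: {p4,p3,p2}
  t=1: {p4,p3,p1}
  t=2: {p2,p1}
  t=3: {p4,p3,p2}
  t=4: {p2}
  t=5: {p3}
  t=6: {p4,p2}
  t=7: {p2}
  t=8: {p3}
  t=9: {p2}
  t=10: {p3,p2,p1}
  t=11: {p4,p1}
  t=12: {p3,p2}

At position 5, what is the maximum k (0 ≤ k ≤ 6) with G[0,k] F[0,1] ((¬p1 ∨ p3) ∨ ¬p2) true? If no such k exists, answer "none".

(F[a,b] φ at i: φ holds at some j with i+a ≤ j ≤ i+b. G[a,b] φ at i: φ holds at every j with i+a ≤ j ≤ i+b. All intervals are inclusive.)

6

F[0,1] ((¬p1 ∨ p3) ∨ ¬p2) must hold from j=5 onward; find where it first fails.
  j=5: holds
  j=6: holds
  j=7: holds
  j=8: holds
  j=9: holds
  j=10: holds
  j=11: holds
Holds through j=11; largest k = 6.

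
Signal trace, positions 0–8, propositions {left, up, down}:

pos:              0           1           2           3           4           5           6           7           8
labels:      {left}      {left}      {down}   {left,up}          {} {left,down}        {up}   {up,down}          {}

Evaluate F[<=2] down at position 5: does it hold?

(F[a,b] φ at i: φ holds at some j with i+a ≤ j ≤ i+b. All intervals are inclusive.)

Check down at each j in [5,7]:
  j=5: true
  j=6: false
  j=7: true
Found at j=5 → formula holds.

Holds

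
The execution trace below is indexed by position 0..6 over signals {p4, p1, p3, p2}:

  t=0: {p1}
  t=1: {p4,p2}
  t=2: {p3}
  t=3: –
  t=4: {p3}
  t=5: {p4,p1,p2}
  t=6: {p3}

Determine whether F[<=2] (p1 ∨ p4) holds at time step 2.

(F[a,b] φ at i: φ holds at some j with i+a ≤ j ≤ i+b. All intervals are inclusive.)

No

Check (p1 ∨ p4) at each j in [2,4]:
  j=2: false
  j=3: false
  j=4: false
No position in the window satisfies it → formula fails.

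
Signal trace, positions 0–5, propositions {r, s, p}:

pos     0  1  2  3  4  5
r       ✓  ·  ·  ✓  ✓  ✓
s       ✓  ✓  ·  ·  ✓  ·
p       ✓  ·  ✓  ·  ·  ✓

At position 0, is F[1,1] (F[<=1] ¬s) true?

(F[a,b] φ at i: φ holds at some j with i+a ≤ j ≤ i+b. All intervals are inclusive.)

True

Check F[<=1] ¬s at each j in [1,1]:
  j=1: holds (witness at 2)
Found at j=1 → formula holds.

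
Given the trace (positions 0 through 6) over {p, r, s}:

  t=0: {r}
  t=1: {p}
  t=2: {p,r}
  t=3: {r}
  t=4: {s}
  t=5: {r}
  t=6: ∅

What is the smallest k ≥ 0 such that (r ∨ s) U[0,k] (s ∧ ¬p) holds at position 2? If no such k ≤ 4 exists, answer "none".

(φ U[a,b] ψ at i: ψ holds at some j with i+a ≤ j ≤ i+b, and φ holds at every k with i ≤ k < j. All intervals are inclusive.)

Need earliest j ≥ 2 with (s ∧ ¬p), and (r ∨ s) at every k in [2,j-1].
  j=2: rhs fails.
  j=3: rhs fails.
  j=4: rhs holds; lhs holds on [2,3]. k = 2.

2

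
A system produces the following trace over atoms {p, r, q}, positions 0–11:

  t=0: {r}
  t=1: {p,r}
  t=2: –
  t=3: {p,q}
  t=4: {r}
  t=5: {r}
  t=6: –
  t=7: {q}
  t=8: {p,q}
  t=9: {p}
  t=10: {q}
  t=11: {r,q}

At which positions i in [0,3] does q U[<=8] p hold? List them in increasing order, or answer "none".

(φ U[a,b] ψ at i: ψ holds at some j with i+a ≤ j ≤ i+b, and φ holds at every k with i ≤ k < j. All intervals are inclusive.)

Evaluate at each i in [0,3]:
  i=0: ✗ (lhs fails at k=0 before rhs at j=1)
  i=1: ✓ (rhs at j=1)
  i=2: ✗ (lhs fails at k=2 before rhs at j=3)
  i=3: ✓ (rhs at j=3)

1, 3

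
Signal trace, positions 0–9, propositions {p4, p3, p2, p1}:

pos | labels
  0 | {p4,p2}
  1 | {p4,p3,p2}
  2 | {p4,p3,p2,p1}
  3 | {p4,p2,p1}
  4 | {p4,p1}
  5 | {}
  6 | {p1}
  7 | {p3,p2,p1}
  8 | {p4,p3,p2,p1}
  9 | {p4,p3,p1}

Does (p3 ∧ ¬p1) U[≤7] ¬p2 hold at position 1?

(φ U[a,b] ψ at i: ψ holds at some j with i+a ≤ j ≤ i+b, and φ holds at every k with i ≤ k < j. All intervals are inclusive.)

Need some j in [1,8] with ¬p2, and (p3 ∧ ¬p1) at every k in [1,j-1].
  j=1: ¬p2 false.
  j=2: ¬p2 false.
  j=3: ¬p2 false.
  j=4: ¬p2 holds, but (p3 ∧ ¬p1) fails at k=2 → not this j.
  j=5: ¬p2 holds, but (p3 ∧ ¬p1) fails at k=2 → not this j.
  j=6: ¬p2 holds, but (p3 ∧ ¬p1) fails at k=2 → not this j.
  j=7: ¬p2 false.
  j=8: ¬p2 false.
No j in the window works → until fails.

Does not hold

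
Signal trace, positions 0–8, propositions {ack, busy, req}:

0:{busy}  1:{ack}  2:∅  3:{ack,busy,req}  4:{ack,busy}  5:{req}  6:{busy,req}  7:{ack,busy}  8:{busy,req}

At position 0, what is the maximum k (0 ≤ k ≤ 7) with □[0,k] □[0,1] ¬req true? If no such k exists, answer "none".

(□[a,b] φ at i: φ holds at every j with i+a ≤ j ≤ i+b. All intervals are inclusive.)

□[0,1] ¬req must hold from j=0 onward; find where it first fails.
  j=0: holds
  j=1: holds
  j=2: fails
Holds on [0,1], so largest k = 1.

1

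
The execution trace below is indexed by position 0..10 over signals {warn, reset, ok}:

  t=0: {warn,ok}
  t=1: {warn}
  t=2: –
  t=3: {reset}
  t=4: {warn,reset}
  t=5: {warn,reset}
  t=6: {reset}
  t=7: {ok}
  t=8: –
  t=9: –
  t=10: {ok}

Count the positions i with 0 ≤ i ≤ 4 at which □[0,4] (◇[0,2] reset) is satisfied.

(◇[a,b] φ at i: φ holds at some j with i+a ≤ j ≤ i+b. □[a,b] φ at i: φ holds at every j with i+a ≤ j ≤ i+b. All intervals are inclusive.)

2

Evaluate at each i in [0,4]:
  i=0: ✗ (fails at j=0)
  i=1: ✓ (all of [1,5])
  i=2: ✓ (all of [2,6])
  i=3: ✗ (fails at j=7)
  i=4: ✗ (fails at j=7)
Positions where it holds: {1, 2} → 2.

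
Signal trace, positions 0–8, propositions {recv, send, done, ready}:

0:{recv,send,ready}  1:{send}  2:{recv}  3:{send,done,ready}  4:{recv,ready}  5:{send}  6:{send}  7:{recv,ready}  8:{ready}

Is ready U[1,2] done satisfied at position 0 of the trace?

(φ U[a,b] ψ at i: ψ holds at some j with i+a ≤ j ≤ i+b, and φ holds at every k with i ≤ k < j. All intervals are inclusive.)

No

Need some j in [1,2] with done, and ready at every k in [0,j-1].
  j=1: done false.
  j=2: done false.
No j in the window works → until fails.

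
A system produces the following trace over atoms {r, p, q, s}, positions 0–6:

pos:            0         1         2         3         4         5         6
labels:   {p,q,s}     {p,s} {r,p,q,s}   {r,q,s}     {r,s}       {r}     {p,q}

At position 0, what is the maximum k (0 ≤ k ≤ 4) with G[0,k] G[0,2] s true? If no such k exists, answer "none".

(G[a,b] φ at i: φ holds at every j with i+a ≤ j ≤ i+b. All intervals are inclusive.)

2

G[0,2] s must hold from j=0 onward; find where it first fails.
  j=0: holds
  j=1: holds
  j=2: holds
  j=3: fails
Holds on [0,2], so largest k = 2.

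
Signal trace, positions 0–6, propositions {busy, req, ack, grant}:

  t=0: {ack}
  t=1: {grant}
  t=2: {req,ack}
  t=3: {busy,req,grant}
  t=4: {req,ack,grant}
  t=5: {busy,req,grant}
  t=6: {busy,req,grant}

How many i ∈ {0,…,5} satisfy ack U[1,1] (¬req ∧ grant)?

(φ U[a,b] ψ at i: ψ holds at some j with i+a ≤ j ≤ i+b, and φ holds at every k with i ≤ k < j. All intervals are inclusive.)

1

Evaluate at each i in [0,5]:
  i=0: ✓ (rhs at j=1; lhs holds on [0,0])
  i=1: ✗ (no rhs in [2,2])
  i=2: ✗ (no rhs in [3,3])
  i=3: ✗ (no rhs in [4,4])
  i=4: ✗ (no rhs in [5,5])
  i=5: ✗ (no rhs in [6,6])
Positions where it holds: {0} → 1.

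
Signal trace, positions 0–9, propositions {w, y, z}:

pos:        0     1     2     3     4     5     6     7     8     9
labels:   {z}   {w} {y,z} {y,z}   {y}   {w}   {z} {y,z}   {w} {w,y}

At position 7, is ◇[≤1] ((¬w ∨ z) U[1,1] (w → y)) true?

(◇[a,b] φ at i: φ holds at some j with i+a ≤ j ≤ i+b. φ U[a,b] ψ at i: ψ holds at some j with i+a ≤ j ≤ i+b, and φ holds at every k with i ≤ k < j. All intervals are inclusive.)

Check ((¬w ∨ z) U[1,1] (w → y)) at each j in [7,8]:
  j=7: fails
  j=8: fails
No position in the window satisfies it → formula fails.

No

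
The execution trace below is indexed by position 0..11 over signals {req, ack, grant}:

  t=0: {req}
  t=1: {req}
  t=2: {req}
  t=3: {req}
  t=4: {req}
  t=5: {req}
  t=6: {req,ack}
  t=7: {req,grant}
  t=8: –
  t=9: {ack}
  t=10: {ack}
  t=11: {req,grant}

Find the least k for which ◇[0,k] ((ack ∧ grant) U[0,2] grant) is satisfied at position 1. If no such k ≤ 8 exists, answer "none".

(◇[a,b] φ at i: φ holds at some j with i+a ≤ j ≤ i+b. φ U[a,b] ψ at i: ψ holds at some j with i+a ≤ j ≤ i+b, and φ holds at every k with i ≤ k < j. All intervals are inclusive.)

6

Scan j = 1,2,… for ((ack ∧ grant) U[0,2] grant):
  j=1: fails
  j=2: fails
  j=3: fails
  j=4: fails
  j=5: fails
  j=6: fails
  j=7: holds
First hit at j=7, so smallest k = 7-1 = 6.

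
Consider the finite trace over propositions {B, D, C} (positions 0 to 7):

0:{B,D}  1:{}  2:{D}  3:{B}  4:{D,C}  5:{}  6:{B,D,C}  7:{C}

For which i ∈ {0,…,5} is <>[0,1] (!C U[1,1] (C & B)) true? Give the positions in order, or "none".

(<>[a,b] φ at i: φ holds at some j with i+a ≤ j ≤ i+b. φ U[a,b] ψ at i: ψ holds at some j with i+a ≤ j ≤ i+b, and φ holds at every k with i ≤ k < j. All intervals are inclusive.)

4, 5

Evaluate at each i in [0,5]:
  i=0: ✗ (none in [0,1])
  i=1: ✗ (none in [1,2])
  i=2: ✗ (none in [2,3])
  i=3: ✗ (none in [3,4])
  i=4: ✓ (witness j=5)
  i=5: ✓ (witness j=5)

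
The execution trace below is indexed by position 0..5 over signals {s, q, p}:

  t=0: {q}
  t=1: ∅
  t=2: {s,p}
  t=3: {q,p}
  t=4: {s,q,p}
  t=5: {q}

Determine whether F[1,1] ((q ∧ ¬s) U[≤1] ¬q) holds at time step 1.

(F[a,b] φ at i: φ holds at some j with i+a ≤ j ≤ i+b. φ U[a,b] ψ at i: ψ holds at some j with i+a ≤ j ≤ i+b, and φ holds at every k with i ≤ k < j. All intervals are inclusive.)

Check ((q ∧ ¬s) U[≤1] ¬q) at each j in [2,2]:
  j=2: holds
Found at j=2 → formula holds.

True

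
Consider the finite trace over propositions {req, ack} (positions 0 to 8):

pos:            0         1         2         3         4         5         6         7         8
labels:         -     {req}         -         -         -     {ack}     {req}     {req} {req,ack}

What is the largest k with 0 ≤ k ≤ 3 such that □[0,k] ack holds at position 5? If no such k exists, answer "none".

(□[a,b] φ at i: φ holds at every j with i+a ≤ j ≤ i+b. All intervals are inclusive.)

ack must hold from j=5 onward; find where it first fails.
  j=5: holds
  j=6: fails
Holds on [5,5], so largest k = 0.

0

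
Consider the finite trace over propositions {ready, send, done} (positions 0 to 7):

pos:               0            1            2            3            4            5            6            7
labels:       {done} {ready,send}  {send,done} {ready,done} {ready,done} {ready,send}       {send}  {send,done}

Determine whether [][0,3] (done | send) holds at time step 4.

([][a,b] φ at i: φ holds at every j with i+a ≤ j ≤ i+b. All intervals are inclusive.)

True

Check (done | send) at every j in [4,7]:
  j=4: true
  j=5: true
  j=6: true
  j=7: true
All positions satisfy it → formula holds.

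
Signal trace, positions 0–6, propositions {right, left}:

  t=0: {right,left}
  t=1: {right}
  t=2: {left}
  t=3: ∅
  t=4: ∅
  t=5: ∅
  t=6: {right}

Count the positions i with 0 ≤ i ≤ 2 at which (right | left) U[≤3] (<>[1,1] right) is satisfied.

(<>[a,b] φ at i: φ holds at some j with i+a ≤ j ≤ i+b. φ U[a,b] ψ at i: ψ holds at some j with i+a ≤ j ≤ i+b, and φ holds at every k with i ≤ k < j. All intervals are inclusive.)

1

Evaluate at each i in [0,2]:
  i=0: ✓ (rhs at j=0)
  i=1: ✗ (no rhs in [1,4])
  i=2: ✗ (lhs fails at k=3 before rhs at j=5)
Positions where it holds: {0} → 1.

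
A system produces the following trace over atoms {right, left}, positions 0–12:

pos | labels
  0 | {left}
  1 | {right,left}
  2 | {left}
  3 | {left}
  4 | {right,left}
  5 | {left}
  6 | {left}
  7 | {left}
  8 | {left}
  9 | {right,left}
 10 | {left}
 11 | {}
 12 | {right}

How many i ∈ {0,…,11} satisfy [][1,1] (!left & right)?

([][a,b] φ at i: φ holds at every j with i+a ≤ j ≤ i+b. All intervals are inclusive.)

1

Evaluate at each i in [0,11]:
  i=0: ✗ (fails at j=1)
  i=1: ✗ (fails at j=2)
  i=2: ✗ (fails at j=3)
  i=3: ✗ (fails at j=4)
  i=4: ✗ (fails at j=5)
  i=5: ✗ (fails at j=6)
  i=6: ✗ (fails at j=7)
  i=7: ✗ (fails at j=8)
  i=8: ✗ (fails at j=9)
  i=9: ✗ (fails at j=10)
  i=10: ✗ (fails at j=11)
  i=11: ✓ (all of [12,12])
Positions where it holds: {11} → 1.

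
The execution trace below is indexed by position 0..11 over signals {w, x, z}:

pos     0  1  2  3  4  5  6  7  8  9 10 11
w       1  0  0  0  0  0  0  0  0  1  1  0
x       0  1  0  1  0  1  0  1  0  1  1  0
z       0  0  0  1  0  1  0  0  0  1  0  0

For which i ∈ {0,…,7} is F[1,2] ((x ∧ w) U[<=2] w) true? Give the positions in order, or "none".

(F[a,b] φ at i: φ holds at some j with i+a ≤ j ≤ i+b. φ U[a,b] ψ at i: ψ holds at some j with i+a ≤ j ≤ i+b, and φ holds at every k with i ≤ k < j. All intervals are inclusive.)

Evaluate at each i in [0,7]:
  i=0: ✗ (none in [1,2])
  i=1: ✗ (none in [2,3])
  i=2: ✗ (none in [3,4])
  i=3: ✗ (none in [4,5])
  i=4: ✗ (none in [5,6])
  i=5: ✗ (none in [6,7])
  i=6: ✗ (none in [7,8])
  i=7: ✓ (witness j=9)

7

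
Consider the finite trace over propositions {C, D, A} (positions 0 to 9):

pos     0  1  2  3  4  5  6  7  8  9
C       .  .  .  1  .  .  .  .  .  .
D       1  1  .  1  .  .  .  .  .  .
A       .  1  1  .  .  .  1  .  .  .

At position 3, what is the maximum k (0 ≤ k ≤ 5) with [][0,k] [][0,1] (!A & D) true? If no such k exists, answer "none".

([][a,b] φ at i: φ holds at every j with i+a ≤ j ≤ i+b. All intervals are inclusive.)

none

[][0,1] (!A & D) must hold from j=3 onward; find where it first fails.
  j=3: fails → no k works.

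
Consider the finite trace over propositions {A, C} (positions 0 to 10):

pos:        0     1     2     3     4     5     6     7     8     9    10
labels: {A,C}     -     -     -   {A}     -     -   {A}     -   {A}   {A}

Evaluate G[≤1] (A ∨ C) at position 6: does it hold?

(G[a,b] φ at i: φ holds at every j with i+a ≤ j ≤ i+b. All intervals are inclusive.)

Check (A ∨ C) at every j in [6,7]:
  j=6: false
  j=7: true
Fails at j=6 → formula fails.

No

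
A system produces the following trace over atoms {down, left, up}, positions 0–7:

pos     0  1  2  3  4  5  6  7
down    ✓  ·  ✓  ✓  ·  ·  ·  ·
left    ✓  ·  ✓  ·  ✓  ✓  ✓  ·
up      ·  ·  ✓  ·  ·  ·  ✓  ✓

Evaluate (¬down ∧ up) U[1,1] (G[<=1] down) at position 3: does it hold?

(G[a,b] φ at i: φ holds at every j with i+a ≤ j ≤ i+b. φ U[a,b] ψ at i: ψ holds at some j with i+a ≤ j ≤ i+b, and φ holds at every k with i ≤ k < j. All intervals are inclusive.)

False

Need some j in [4,4] with G[<=1] down, and (¬down ∧ up) at every k in [3,j-1].
  j=4: G[<=1] down — fails at 4.
No j in the window works → until fails.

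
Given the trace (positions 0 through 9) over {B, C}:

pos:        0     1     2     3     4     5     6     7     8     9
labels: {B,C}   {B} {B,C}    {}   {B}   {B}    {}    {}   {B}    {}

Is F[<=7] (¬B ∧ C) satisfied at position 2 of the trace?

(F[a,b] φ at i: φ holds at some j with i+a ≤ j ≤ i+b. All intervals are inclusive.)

Does not hold

Check (¬B ∧ C) at each j in [2,9]:
  j=2: false
  j=3: false
  j=4: false
  j=5: false
  j=6: false
  j=7: false
  j=8: false
  j=9: false
No position in the window satisfies it → formula fails.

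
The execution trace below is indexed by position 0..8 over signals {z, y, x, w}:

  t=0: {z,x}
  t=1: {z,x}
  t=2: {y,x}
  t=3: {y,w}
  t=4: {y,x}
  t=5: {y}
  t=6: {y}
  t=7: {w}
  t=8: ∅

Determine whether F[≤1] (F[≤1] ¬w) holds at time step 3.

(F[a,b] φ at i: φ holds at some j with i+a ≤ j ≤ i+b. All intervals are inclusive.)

True

Check F[≤1] ¬w at each j in [3,4]:
  j=3: holds (witness at 4)
  j=4: holds (witness at 4)
Found at j=3 → formula holds.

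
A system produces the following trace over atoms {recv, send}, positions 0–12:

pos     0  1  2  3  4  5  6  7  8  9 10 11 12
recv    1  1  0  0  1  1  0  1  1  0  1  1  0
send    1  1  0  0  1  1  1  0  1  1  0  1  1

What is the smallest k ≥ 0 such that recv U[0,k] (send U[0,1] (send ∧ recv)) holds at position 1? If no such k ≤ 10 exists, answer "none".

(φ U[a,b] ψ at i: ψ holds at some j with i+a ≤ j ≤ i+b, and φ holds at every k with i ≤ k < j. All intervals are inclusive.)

Need earliest j ≥ 1 with (send U[0,1] (send ∧ recv)), and recv at every k in [1,j-1].
  j=1: rhs holds (empty prefix). k = 0.

0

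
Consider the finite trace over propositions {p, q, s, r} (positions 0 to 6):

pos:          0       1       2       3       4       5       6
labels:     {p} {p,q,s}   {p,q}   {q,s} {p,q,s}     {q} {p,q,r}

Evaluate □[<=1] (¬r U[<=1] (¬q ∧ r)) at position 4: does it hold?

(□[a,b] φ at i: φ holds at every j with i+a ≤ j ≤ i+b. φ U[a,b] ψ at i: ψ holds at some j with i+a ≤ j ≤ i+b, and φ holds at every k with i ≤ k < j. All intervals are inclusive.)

Check (¬r U[<=1] (¬q ∧ r)) at every j in [4,5]:
  j=4: fails
  j=5: fails
Fails at j=4 → formula fails.

False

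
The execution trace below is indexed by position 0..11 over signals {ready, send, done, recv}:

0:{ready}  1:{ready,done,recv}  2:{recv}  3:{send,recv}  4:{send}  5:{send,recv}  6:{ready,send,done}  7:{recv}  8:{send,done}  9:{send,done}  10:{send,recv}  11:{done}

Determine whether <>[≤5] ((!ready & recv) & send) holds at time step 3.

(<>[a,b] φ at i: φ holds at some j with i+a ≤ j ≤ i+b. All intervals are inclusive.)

Holds

Check ((!ready & recv) & send) at each j in [3,8]:
  j=3: true
  j=4: false
  j=5: true
  j=6: false
  j=7: false
  j=8: false
Found at j=3 → formula holds.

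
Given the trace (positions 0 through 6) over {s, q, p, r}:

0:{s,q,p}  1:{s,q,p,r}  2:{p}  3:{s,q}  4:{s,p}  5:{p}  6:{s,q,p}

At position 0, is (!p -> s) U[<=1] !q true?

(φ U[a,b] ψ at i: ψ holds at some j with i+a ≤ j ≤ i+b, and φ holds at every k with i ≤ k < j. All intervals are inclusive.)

No

Need some j in [0,1] with !q, and (!p -> s) at every k in [0,j-1].
  j=0: !q false.
  j=1: !q false.
No j in the window works → until fails.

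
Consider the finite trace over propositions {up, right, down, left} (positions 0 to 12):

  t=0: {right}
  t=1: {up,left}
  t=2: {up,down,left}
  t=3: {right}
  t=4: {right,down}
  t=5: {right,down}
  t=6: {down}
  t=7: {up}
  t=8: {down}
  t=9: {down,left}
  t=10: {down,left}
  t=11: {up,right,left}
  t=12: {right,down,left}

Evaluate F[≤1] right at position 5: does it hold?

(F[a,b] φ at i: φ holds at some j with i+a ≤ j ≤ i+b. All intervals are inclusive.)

Yes

Check right at each j in [5,6]:
  j=5: true
  j=6: false
Found at j=5 → formula holds.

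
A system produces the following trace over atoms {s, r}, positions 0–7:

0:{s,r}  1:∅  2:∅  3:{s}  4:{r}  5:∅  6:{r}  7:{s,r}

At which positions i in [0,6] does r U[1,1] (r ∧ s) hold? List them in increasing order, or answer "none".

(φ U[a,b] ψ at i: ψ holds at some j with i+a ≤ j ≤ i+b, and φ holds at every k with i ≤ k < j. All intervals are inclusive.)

6

Evaluate at each i in [0,6]:
  i=0: ✗ (no rhs in [1,1])
  i=1: ✗ (no rhs in [2,2])
  i=2: ✗ (no rhs in [3,3])
  i=3: ✗ (no rhs in [4,4])
  i=4: ✗ (no rhs in [5,5])
  i=5: ✗ (no rhs in [6,6])
  i=6: ✓ (rhs at j=7; lhs holds on [6,6])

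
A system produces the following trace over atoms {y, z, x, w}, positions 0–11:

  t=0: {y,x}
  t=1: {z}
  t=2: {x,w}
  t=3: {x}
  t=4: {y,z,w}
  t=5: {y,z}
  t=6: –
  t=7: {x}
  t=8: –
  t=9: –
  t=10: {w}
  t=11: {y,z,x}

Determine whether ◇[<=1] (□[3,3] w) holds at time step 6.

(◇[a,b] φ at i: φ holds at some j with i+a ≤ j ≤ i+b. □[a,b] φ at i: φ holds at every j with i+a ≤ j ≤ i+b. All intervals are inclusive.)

Check □[3,3] w at each j in [6,7]:
  j=6: fails at 9
  j=7: holds on [10,10]
Found at j=7 → formula holds.

Holds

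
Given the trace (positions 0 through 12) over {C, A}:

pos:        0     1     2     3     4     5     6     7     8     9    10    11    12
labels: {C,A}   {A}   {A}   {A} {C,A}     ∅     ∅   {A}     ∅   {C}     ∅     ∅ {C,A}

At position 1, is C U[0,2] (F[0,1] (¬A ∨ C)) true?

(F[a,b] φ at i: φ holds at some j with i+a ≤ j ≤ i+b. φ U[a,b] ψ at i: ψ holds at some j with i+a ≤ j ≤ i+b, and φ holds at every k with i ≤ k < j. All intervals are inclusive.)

No

Need some j in [1,3] with F[0,1] (¬A ∨ C), and C at every k in [1,j-1].
  j=1: F[0,1] (¬A ∨ C) — fails (none in [1,2]).
  j=2: F[0,1] (¬A ∨ C) — fails (none in [2,3]).
  j=3: F[0,1] (¬A ∨ C) holds, but C fails at k=1 → not this j.
No j in the window works → until fails.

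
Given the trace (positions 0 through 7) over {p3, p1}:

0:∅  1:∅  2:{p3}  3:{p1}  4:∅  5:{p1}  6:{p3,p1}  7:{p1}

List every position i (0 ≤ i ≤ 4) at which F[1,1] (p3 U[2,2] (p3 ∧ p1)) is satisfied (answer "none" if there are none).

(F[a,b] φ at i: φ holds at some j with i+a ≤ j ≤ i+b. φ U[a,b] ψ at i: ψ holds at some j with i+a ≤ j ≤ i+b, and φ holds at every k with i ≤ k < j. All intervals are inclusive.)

Evaluate at each i in [0,4]:
  i=0: ✗ (none in [1,1])
  i=1: ✗ (none in [2,2])
  i=2: ✗ (none in [3,3])
  i=3: ✗ (none in [4,4])
  i=4: ✗ (none in [5,5])

none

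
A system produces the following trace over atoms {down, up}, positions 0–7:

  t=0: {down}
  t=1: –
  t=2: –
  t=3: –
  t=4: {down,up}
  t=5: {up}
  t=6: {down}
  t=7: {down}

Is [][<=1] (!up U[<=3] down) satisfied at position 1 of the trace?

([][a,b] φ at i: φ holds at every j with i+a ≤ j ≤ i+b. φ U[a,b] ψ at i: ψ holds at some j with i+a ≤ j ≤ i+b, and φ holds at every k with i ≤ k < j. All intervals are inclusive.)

True

Check (!up U[<=3] down) at every j in [1,2]:
  j=1: holds
  j=2: holds
All positions satisfy it → formula holds.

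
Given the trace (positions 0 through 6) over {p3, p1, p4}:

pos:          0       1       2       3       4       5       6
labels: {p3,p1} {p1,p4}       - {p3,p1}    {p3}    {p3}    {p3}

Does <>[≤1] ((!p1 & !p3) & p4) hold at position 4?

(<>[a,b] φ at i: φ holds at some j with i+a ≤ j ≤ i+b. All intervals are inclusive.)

Check ((!p1 & !p3) & p4) at each j in [4,5]:
  j=4: false
  j=5: false
No position in the window satisfies it → formula fails.

No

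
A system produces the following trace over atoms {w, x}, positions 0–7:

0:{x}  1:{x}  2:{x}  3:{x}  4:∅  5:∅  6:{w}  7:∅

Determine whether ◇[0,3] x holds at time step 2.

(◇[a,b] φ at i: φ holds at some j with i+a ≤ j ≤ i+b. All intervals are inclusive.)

Check x at each j in [2,5]:
  j=2: true
  j=3: true
  j=4: false
  j=5: false
Found at j=2 → formula holds.

True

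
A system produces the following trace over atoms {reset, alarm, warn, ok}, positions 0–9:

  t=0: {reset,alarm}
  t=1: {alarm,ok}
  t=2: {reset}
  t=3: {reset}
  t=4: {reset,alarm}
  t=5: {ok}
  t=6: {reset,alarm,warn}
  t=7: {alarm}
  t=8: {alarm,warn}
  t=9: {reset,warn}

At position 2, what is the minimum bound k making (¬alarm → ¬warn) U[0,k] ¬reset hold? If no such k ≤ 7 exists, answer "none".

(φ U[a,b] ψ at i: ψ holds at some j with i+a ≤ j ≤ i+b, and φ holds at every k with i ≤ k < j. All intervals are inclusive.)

3

Need earliest j ≥ 2 with ¬reset, and (¬alarm → ¬warn) at every k in [2,j-1].
  j=2: rhs fails.
  j=3: rhs fails.
  j=4: rhs fails.
  j=5: rhs holds; lhs holds on [2,4]. k = 3.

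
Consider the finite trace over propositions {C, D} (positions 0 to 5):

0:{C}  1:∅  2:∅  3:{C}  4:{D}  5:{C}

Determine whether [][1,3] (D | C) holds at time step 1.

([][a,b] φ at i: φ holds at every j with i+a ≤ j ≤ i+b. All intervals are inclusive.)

Does not hold

Check (D | C) at every j in [2,4]:
  j=2: false
  j=3: true
  j=4: true
Fails at j=2 → formula fails.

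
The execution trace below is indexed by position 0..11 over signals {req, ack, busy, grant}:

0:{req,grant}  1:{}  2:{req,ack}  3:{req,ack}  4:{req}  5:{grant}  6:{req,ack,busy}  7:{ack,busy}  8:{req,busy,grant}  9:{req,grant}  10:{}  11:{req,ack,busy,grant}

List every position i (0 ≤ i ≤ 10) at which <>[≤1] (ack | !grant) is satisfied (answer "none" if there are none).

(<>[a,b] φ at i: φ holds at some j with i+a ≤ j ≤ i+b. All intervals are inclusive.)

Evaluate at each i in [0,10]:
  i=0: ✓ (witness j=1)
  i=1: ✓ (witness j=1)
  i=2: ✓ (witness j=2)
  i=3: ✓ (witness j=3)
  i=4: ✓ (witness j=4)
  i=5: ✓ (witness j=6)
  i=6: ✓ (witness j=6)
  i=7: ✓ (witness j=7)
  i=8: ✗ (none in [8,9])
  i=9: ✓ (witness j=10)
  i=10: ✓ (witness j=10)

0, 1, 2, 3, 4, 5, 6, 7, 9, 10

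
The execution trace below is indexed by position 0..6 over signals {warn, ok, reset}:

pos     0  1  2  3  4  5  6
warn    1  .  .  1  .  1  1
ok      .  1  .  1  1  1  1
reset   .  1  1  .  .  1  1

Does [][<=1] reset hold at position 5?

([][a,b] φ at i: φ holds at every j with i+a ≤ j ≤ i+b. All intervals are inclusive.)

Holds

Check reset at every j in [5,6]:
  j=5: true
  j=6: true
All positions satisfy it → formula holds.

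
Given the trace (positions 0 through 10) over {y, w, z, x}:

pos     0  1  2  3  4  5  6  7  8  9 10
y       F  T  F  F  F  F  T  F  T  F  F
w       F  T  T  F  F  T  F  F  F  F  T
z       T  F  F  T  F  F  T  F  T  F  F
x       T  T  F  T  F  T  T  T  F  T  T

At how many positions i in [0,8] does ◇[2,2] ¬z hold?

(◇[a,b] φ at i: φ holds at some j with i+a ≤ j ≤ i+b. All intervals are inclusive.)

6

Evaluate at each i in [0,8]:
  i=0: ✓ (witness j=2)
  i=1: ✗ (none in [3,3])
  i=2: ✓ (witness j=4)
  i=3: ✓ (witness j=5)
  i=4: ✗ (none in [6,6])
  i=5: ✓ (witness j=7)
  i=6: ✗ (none in [8,8])
  i=7: ✓ (witness j=9)
  i=8: ✓ (witness j=10)
Positions where it holds: {0, 2, 3, 5, 7, 8} → 6.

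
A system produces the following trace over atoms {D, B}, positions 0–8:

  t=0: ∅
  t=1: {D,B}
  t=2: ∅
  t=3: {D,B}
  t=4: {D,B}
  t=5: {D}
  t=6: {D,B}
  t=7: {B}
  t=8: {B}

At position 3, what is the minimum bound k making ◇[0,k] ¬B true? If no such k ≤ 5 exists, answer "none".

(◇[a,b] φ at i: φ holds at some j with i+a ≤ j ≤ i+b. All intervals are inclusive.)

2

Scan j = 3,4,… for ¬B:
  j=3: fails
  j=4: fails
  j=5: holds
First hit at j=5, so smallest k = 5-3 = 2.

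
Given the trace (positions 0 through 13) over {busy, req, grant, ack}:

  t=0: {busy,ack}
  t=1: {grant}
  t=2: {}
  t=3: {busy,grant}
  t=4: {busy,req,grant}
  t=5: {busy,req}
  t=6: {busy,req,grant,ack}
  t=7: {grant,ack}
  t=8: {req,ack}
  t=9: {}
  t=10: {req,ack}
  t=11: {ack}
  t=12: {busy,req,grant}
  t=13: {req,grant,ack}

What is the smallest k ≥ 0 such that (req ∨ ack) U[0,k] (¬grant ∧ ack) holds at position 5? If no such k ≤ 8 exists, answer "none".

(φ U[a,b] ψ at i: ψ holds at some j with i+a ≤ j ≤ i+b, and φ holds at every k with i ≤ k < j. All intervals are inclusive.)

3

Need earliest j ≥ 5 with (¬grant ∧ ack), and (req ∨ ack) at every k in [5,j-1].
  j=5: rhs fails.
  j=6: rhs fails.
  j=7: rhs fails.
  j=8: rhs holds; lhs holds on [5,7]. k = 3.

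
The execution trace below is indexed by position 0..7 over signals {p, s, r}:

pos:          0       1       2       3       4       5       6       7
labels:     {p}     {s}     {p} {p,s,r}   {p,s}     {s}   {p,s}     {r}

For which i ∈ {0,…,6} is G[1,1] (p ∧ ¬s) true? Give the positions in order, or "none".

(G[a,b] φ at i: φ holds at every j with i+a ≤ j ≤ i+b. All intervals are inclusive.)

Evaluate at each i in [0,6]:
  i=0: ✗ (fails at j=1)
  i=1: ✓ (all of [2,2])
  i=2: ✗ (fails at j=3)
  i=3: ✗ (fails at j=4)
  i=4: ✗ (fails at j=5)
  i=5: ✗ (fails at j=6)
  i=6: ✗ (fails at j=7)

1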